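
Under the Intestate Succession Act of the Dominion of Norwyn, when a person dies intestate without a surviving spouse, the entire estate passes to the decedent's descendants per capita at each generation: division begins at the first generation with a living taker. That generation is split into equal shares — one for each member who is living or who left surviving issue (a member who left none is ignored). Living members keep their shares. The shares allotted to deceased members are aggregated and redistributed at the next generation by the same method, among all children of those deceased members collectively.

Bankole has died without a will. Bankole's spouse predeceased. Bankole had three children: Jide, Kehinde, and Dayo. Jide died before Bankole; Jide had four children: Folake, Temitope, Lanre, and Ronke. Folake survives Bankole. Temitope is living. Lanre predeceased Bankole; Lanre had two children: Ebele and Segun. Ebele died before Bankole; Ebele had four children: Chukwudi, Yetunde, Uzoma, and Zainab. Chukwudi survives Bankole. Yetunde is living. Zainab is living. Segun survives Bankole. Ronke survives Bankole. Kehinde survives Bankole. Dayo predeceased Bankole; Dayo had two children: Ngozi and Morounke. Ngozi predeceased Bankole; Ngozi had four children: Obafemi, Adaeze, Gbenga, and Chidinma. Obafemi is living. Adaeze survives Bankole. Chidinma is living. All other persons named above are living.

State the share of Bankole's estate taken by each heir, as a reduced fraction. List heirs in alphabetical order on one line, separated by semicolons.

There is no surviving spouse, so the entire estate passes to Bankole's descendants per capita at each generation.
At generation 1 (Jide, Kehinde, Dayo) there are 3 shares of (1)/3 = 1/3 each.
Living: Kehinde — each takes 1/3.
Deceased: Jide and Dayo. Their combined 2/3 is pooled and carried to generation 2.
At generation 2 (Folake, Temitope, Lanre, Ronke, Ngozi, Morounke) there are 6 shares of (2/3)/6 = 1/9 each.
Living: Folake, Temitope, Ronke, and Morounke — each takes 1/9.
Deceased: Lanre and Ngozi. Their combined 2/9 is pooled and carried to generation 3.
At generation 3 (Ebele, Segun, Obafemi, Adaeze, Gbenga, Chidinma) there are 6 shares of (2/9)/6 = 1/27 each.
Living: Segun, Obafemi, Adaeze, Gbenga, and Chidinma — each takes 1/27.
Deceased: Ebele. That 1/27 share is carried to generation 4.
At generation 4 (Chukwudi, Yetunde, Uzoma, Zainab) there are 4 shares of (1/27)/4 = 1/108 each.
Living: Chukwudi, Yetunde, Uzoma, and Zainab — each takes 1/108.

Adaeze 1/27; Chidinma 1/27; Chukwudi 1/108; Folake 1/9; Gbenga 1/27; Kehinde 1/3; Morounke 1/9; Obafemi 1/27; Ronke 1/9; Segun 1/27; Temitope 1/9; Uzoma 1/108; Yetunde 1/108; Zainab 1/108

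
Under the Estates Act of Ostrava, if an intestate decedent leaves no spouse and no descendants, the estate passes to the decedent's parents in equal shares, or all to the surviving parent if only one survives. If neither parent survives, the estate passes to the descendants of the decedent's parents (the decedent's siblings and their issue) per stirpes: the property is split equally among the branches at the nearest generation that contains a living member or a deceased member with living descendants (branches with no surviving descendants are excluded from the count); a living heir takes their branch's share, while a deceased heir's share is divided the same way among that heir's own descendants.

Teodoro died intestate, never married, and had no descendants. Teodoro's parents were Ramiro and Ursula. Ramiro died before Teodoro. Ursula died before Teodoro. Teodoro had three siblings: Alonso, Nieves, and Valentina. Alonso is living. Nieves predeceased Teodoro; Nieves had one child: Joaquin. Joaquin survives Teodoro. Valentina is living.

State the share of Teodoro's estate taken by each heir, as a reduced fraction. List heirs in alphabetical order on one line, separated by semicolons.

Neither parent survives and there are no descendants, so the estate passes to Teodoro's siblings and their issue per stirpes.
The estate is divided into 3 equal shares of 1/3 among Alonso, Nieves, Valentina.
Alonso is living and takes 1/3.
Nieves predeceased; the 1/3 allotted to Nieves's branch passes to Nieves's issue by representation.
Joaquin is the sole taker at this level and receives the full 1/3.
Valentina is living and takes 1/3.

Alonso 1/3; Joaquin 1/3; Valentina 1/3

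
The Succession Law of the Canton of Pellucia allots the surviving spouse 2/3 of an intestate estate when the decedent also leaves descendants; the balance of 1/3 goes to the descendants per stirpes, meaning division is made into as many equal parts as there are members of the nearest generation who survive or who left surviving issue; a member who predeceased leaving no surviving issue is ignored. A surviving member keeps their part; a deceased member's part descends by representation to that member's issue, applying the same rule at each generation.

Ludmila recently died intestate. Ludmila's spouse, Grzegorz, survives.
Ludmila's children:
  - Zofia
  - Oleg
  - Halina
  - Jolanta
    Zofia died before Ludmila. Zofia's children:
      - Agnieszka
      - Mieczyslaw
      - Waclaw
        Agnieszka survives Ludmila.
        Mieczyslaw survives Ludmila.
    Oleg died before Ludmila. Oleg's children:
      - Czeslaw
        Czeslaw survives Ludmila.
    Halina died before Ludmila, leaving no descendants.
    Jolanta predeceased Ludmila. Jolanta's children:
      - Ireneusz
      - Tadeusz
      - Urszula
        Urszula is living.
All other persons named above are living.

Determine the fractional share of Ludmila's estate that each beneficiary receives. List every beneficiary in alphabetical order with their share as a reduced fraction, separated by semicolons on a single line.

Grzegorz, as surviving spouse, takes 2/3.
The remaining 1/3 passes to Ludmila's descendants per stirpes.
Halina left no surviving issue, so that branch lapses and is disregarded.
The 1/3 is divided into 3 equal shares of 1/9 among Zofia, Oleg, Jolanta.
Zofia predeceased; the 1/9 allotted to Zofia's branch passes to Zofia's issue by representation.
The 1/9 is divided into 3 equal shares of 1/27 among Agnieszka, Mieczyslaw, Waclaw.
Agnieszka is living and takes 1/27.
Mieczyslaw is living and takes 1/27.
Waclaw is living and takes 1/27.
Oleg predeceased; the 1/9 allotted to Oleg's branch passes to Oleg's issue by representation.
Czeslaw is the sole taker at this level and receives the full 1/9.
Jolanta predeceased; the 1/9 allotted to Jolanta's branch passes to Jolanta's issue by representation.
The 1/9 is divided into 3 equal shares of 1/27 among Ireneusz, Tadeusz, Urszula.
Ireneusz is living and takes 1/27.
Tadeusz is living and takes 1/27.
Urszula is living and takes 1/27.

Agnieszka 1/27; Czeslaw 1/9; Grzegorz 2/3; Ireneusz 1/27; Mieczyslaw 1/27; Tadeusz 1/27; Urszula 1/27; Waclaw 1/27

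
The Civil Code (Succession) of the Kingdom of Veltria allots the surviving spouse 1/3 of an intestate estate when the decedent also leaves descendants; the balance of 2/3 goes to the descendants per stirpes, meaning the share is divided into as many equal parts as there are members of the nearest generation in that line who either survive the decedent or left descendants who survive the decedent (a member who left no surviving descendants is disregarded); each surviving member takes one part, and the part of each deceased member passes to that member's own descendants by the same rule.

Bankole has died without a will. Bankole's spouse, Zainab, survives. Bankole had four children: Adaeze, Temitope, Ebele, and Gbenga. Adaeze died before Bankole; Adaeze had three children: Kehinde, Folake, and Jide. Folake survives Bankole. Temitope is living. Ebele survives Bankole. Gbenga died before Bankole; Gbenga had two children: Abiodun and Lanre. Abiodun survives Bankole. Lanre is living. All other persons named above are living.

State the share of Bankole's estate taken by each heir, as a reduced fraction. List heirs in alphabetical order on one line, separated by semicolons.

Abiodun 1/12; Ebele 1/6; Folake 1/18; Jide 1/18; Kehinde 1/18; Lanre 1/12; Temitope 1/6; Zainab 1/3

Zainab, as surviving spouse, takes 1/3.
The remaining 2/3 passes to Bankole's descendants per stirpes.
The 2/3 is divided into 4 equal shares of 1/6 among Adaeze, Temitope, Ebele, Gbenga.
Adaeze predeceased; the 1/6 allotted to Adaeze's branch passes to Adaeze's issue by representation.
The 1/6 is divided into 3 equal shares of 1/18 among Kehinde, Folake, Jide.
Kehinde is living and takes 1/18.
Folake is living and takes 1/18.
Jide is living and takes 1/18.
Temitope is living and takes 1/6.
Ebele is living and takes 1/6.
Gbenga predeceased; the 1/6 allotted to Gbenga's branch passes to Gbenga's issue by representation.
The 1/6 is divided into 2 equal shares of 1/12 among Abiodun, Lanre.
Abiodun is living and takes 1/12.
Lanre is living and takes 1/12.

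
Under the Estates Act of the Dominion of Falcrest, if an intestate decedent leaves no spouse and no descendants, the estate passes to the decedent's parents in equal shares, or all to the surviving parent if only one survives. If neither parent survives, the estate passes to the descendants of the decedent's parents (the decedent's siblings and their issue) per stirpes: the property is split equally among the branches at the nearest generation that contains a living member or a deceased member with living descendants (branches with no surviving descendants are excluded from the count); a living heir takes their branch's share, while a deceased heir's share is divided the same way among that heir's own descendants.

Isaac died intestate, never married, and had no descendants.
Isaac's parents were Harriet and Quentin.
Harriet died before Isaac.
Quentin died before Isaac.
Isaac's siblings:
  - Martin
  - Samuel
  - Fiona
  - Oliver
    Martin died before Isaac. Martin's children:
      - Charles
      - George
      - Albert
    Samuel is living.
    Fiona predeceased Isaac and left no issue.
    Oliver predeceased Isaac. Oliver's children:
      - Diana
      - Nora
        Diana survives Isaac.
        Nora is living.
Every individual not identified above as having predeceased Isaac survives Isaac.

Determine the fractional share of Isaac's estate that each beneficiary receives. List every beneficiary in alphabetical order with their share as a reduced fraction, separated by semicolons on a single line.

Albert 1/9; Charles 1/9; Diana 1/6; George 1/9; Nora 1/6; Samuel 1/3

Neither parent survives and there are no descendants, so the estate passes to Isaac's siblings and their issue per stirpes.
Fiona left no surviving issue, so that branch lapses and is disregarded.
The estate is divided into 3 equal shares of 1/3 among Martin, Samuel, Oliver.
Martin predeceased; the 1/3 allotted to Martin's branch passes to Martin's issue by representation.
The 1/3 is divided into 3 equal shares of 1/9 among Charles, George, Albert.
Charles is living and takes 1/9.
George is living and takes 1/9.
Albert is living and takes 1/9.
Samuel is living and takes 1/3.
Oliver predeceased; the 1/3 allotted to Oliver's branch passes to Oliver's issue by representation.
The 1/3 is divided into 2 equal shares of 1/6 among Diana, Nora.
Diana is living and takes 1/6.
Nora is living and takes 1/6.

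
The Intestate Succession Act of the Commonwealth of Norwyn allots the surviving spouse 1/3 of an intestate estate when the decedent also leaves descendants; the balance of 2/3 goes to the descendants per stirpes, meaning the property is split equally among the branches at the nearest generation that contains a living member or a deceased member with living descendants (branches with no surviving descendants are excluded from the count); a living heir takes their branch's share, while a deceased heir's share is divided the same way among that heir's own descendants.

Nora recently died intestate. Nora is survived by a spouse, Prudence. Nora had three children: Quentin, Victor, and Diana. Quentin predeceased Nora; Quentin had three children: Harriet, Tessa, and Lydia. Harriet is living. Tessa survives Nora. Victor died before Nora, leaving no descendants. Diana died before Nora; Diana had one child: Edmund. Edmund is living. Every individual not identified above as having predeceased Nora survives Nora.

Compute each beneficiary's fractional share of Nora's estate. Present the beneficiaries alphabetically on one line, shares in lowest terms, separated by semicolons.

Edmund 1/3; Harriet 1/9; Lydia 1/9; Prudence 1/3; Tessa 1/9

Prudence, as surviving spouse, takes 1/3.
The remaining 2/3 passes to Nora's descendants per stirpes.
Victor left no surviving issue, so that branch lapses and is disregarded.
The 2/3 is divided into 2 equal shares of 1/3 among Quentin, Diana.
Quentin predeceased; the 1/3 allotted to Quentin's branch passes to Quentin's issue by representation.
The 1/3 is divided into 3 equal shares of 1/9 among Harriet, Tessa, Lydia.
Harriet is living and takes 1/9.
Tessa is living and takes 1/9.
Lydia is living and takes 1/9.
Diana predeceased; the 1/3 allotted to Diana's branch passes to Diana's issue by representation.
Edmund is the sole taker at this level and receives the full 1/3.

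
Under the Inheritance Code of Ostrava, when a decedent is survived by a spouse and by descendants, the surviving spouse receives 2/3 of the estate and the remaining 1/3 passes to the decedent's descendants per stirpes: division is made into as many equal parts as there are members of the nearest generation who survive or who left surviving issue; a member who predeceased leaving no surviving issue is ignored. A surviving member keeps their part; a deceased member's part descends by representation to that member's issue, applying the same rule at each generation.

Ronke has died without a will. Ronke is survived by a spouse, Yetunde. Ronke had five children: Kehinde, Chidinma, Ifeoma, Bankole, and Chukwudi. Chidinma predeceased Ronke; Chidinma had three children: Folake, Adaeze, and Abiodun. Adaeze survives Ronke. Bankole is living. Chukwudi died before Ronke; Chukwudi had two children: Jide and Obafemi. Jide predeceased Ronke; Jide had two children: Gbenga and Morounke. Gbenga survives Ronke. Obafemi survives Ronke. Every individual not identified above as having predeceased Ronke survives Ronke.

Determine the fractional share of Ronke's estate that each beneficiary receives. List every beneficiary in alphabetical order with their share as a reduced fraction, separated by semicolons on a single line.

Abiodun 1/45; Adaeze 1/45; Bankole 1/15; Folake 1/45; Gbenga 1/60; Ifeoma 1/15; Kehinde 1/15; Morounke 1/60; Obafemi 1/30; Yetunde 2/3

Yetunde, as surviving spouse, takes 2/3.
The remaining 1/3 passes to Ronke's descendants per stirpes.
The 1/3 is divided into 5 equal shares of 1/15 among Kehinde, Chidinma, Ifeoma, Bankole, Chukwudi.
Kehinde is living and takes 1/15.
Chidinma predeceased; the 1/15 allotted to Chidinma's branch passes to Chidinma's issue by representation.
The 1/15 is divided into 3 equal shares of 1/45 among Folake, Adaeze, Abiodun.
Folake is living and takes 1/45.
Adaeze is living and takes 1/45.
Abiodun is living and takes 1/45.
Ifeoma is living and takes 1/15.
Bankole is living and takes 1/15.
Chukwudi predeceased; the 1/15 allotted to Chukwudi's branch passes to Chukwudi's issue by representation.
The 1/15 is divided into 2 equal shares of 1/30 among Jide, Obafemi.
Jide predeceased; the 1/30 allotted to Jide's branch passes to Jide's issue by representation.
The 1/30 is divided into 2 equal shares of 1/60 among Gbenga, Morounke.
Gbenga is living and takes 1/60.
Morounke is living and takes 1/60.
Obafemi is living and takes 1/30.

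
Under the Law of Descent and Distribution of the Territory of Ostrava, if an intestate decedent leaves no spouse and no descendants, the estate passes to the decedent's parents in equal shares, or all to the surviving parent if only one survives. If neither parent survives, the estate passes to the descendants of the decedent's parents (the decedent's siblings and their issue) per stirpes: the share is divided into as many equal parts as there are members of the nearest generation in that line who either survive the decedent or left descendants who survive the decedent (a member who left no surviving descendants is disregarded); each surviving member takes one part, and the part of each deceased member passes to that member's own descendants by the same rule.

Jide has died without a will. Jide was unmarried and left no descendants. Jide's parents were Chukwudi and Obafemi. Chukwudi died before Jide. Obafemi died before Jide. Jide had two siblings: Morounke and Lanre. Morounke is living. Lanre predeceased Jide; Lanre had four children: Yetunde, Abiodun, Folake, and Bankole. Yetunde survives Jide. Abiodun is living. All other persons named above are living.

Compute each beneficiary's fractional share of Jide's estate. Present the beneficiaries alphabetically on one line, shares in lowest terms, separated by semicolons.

Abiodun 1/8; Bankole 1/8; Folake 1/8; Morounke 1/2; Yetunde 1/8

Neither parent survives and there are no descendants, so the estate passes to Jide's siblings and their issue per stirpes.
The estate is divided into 2 equal shares of 1/2 among Morounke, Lanre.
Morounke is living and takes 1/2.
Lanre predeceased; the 1/2 allotted to Lanre's branch passes to Lanre's issue by representation.
The 1/2 is divided into 4 equal shares of 1/8 among Yetunde, Abiodun, Folake, Bankole.
Yetunde is living and takes 1/8.
Abiodun is living and takes 1/8.
Folake is living and takes 1/8.
Bankole is living and takes 1/8.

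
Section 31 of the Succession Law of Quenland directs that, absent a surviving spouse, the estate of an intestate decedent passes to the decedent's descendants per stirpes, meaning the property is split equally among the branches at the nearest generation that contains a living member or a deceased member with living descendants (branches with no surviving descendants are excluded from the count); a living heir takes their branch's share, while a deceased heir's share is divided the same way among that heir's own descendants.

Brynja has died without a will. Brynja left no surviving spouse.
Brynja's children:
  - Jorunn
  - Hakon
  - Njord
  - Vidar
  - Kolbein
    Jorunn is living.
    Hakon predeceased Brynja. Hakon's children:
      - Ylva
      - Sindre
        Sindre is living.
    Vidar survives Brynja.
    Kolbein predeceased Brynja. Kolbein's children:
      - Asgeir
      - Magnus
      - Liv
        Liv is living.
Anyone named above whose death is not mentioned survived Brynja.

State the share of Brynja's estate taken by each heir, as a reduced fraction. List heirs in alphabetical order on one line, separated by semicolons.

Asgeir 1/15; Jorunn 1/5; Liv 1/15; Magnus 1/15; Njord 1/5; Sindre 1/10; Vidar 1/5; Ylva 1/10

There is no surviving spouse, so the entire estate passes to Brynja's descendants per stirpes.
The estate is divided into 5 equal shares of 1/5 among Jorunn, Hakon, Njord, Vidar, Kolbein.
Jorunn is living and takes 1/5.
Hakon predeceased; the 1/5 allotted to Hakon's branch passes to Hakon's issue by representation.
The 1/5 is divided into 2 equal shares of 1/10 among Ylva, Sindre.
Ylva is living and takes 1/10.
Sindre is living and takes 1/10.
Njord is living and takes 1/5.
Vidar is living and takes 1/5.
Kolbein predeceased; the 1/5 allotted to Kolbein's branch passes to Kolbein's issue by representation.
The 1/5 is divided into 3 equal shares of 1/15 among Asgeir, Magnus, Liv.
Asgeir is living and takes 1/15.
Magnus is living and takes 1/15.
Liv is living and takes 1/15.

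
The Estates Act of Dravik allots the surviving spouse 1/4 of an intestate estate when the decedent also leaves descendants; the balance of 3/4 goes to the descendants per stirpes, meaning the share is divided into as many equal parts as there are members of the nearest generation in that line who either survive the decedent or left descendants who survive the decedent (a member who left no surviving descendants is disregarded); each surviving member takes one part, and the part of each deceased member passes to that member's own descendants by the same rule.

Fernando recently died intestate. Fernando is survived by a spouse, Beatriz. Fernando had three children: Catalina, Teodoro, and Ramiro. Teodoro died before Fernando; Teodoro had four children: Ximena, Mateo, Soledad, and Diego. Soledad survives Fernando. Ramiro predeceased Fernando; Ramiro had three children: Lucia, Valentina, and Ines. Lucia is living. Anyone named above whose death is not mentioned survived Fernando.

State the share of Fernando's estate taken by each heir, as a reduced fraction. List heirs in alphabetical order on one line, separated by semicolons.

Beatriz 1/4; Catalina 1/4; Diego 1/16; Ines 1/12; Lucia 1/12; Mateo 1/16; Soledad 1/16; Valentina 1/12; Ximena 1/16

Beatriz, as surviving spouse, takes 1/4.
The remaining 3/4 passes to Fernando's descendants per stirpes.
The 3/4 is divided into 3 equal shares of 1/4 among Catalina, Teodoro, Ramiro.
Catalina is living and takes 1/4.
Teodoro predeceased; the 1/4 allotted to Teodoro's branch passes to Teodoro's issue by representation.
The 1/4 is divided into 4 equal shares of 1/16 among Ximena, Mateo, Soledad, Diego.
Ximena is living and takes 1/16.
Mateo is living and takes 1/16.
Soledad is living and takes 1/16.
Diego is living and takes 1/16.
Ramiro predeceased; the 1/4 allotted to Ramiro's branch passes to Ramiro's issue by representation.
The 1/4 is divided into 3 equal shares of 1/12 among Lucia, Valentina, Ines.
Lucia is living and takes 1/12.
Valentina is living and takes 1/12.
Ines is living and takes 1/12.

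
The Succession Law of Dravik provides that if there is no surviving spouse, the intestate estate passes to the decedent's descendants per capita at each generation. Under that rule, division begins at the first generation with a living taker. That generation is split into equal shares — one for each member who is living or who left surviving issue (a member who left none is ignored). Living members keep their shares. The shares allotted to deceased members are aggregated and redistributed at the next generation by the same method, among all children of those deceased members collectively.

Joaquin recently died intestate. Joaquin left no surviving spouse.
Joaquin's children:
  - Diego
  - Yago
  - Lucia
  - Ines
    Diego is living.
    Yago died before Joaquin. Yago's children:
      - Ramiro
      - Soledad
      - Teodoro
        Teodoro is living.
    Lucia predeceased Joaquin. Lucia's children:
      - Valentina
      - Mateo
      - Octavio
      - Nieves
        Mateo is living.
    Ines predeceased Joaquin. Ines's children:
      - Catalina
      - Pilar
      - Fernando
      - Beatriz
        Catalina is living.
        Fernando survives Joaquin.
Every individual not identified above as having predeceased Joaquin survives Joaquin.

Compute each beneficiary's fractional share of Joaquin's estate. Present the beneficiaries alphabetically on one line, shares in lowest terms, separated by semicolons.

There is no surviving spouse, so the entire estate passes to Joaquin's descendants per capita at each generation.
At generation 1 (Diego, Yago, Lucia, Ines) there are 4 shares of (1)/4 = 1/4 each.
Living: Diego — each takes 1/4.
Deceased: Yago, Lucia, and Ines. Their combined 3/4 is pooled and carried to generation 2.
At generation 2 (Ramiro, Soledad, Teodoro, Valentina, Mateo, Octavio, Nieves, Catalina, Pilar, Fernando, Beatriz) there are 11 shares of (3/4)/11 = 3/44 each.
Living: Ramiro, Soledad, Teodoro, Valentina, Mateo, Octavio, Nieves, Catalina, Pilar, Fernando, and Beatriz — each takes 3/44.

Beatriz 3/44; Catalina 3/44; Diego 1/4; Fernando 3/44; Mateo 3/44; Nieves 3/44; Octavio 3/44; Pilar 3/44; Ramiro 3/44; Soledad 3/44; Teodoro 3/44; Valentina 3/44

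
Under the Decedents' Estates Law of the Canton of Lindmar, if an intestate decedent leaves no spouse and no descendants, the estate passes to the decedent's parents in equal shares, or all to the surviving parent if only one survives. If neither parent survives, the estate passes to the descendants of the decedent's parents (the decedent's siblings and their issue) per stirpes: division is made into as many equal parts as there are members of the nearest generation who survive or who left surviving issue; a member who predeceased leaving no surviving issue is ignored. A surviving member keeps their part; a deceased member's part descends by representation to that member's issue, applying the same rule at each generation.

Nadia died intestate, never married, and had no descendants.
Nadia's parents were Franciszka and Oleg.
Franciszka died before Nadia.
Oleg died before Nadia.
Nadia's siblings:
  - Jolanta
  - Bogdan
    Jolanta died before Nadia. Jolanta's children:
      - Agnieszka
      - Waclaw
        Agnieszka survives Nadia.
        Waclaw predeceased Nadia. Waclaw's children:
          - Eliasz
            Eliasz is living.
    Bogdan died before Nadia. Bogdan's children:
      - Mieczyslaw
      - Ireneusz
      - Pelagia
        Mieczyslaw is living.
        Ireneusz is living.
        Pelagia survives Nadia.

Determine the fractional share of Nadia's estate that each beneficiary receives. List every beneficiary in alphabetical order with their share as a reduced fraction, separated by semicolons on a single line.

Agnieszka 1/4; Eliasz 1/4; Ireneusz 1/6; Mieczyslaw 1/6; Pelagia 1/6

Neither parent survives and there are no descendants, so the estate passes to Nadia's siblings and their issue per stirpes.
The estate is divided into 2 equal shares of 1/2 among Jolanta, Bogdan.
Jolanta predeceased; the 1/2 allotted to Jolanta's branch passes to Jolanta's issue by representation.
The 1/2 is divided into 2 equal shares of 1/4 among Agnieszka, Waclaw.
Agnieszka is living and takes 1/4.
Waclaw predeceased; the 1/4 allotted to Waclaw's branch passes to Waclaw's issue by representation.
Eliasz is the sole taker at this level and receives the full 1/4.
Bogdan predeceased; the 1/2 allotted to Bogdan's branch passes to Bogdan's issue by representation.
The 1/2 is divided into 3 equal shares of 1/6 among Mieczyslaw, Ireneusz, Pelagia.
Mieczyslaw is living and takes 1/6.
Ireneusz is living and takes 1/6.
Pelagia is living and takes 1/6.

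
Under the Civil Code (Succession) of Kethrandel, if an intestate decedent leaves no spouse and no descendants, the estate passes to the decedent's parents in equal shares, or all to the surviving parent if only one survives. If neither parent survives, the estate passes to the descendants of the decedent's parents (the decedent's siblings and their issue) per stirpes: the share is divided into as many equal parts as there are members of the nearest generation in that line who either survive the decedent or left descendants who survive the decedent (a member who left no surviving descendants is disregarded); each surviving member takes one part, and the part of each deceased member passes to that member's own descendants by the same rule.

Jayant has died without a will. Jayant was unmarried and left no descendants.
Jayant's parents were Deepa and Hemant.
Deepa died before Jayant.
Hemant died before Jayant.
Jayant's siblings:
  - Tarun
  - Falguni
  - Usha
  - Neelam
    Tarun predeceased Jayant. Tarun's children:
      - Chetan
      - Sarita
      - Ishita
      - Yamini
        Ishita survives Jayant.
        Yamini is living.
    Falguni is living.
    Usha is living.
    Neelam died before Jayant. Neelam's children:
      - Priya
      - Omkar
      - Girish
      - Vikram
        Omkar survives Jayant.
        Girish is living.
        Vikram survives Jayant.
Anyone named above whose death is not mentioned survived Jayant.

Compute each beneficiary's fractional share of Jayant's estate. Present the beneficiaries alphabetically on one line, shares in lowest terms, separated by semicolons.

Neither parent survives and there are no descendants, so the estate passes to Jayant's siblings and their issue per stirpes.
The estate is divided into 4 equal shares of 1/4 among Tarun, Falguni, Usha, Neelam.
Tarun predeceased; the 1/4 allotted to Tarun's branch passes to Tarun's issue by representation.
The 1/4 is divided into 4 equal shares of 1/16 among Chetan, Sarita, Ishita, Yamini.
Chetan is living and takes 1/16.
Sarita is living and takes 1/16.
Ishita is living and takes 1/16.
Yamini is living and takes 1/16.
Falguni is living and takes 1/4.
Usha is living and takes 1/4.
Neelam predeceased; the 1/4 allotted to Neelam's branch passes to Neelam's issue by representation.
The 1/4 is divided into 4 equal shares of 1/16 among Priya, Omkar, Girish, Vikram.
Priya is living and takes 1/16.
Omkar is living and takes 1/16.
Girish is living and takes 1/16.
Vikram is living and takes 1/16.

Chetan 1/16; Falguni 1/4; Girish 1/16; Ishita 1/16; Omkar 1/16; Priya 1/16; Sarita 1/16; Usha 1/4; Vikram 1/16; Yamini 1/16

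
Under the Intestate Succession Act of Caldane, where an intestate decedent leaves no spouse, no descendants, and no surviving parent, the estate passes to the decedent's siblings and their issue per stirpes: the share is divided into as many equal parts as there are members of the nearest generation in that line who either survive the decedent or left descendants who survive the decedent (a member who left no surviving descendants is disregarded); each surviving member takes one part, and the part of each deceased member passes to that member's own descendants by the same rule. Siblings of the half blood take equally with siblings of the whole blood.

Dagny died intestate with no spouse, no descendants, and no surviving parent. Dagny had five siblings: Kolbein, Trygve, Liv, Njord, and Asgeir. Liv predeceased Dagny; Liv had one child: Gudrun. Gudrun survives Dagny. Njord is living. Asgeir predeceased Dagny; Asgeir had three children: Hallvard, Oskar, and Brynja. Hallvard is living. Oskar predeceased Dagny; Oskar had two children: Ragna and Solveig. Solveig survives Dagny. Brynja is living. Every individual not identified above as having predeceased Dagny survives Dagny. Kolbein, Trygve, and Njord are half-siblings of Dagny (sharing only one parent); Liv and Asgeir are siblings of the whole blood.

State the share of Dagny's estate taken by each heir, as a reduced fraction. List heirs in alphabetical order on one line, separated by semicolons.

No spouse, descendants, or parent survives, so the estate passes to Dagny's siblings per stirpes.
Half-blood and whole-blood siblings take equally under the stated rule.
The estate is divided into 5 equal shares of 1/5 among Kolbein, Trygve, Liv, Njord, Asgeir.
Kolbein is living and takes 1/5.
Trygve is living and takes 1/5.
Liv predeceased; the 1/5 allotted to Liv's branch passes to Liv's issue by representation.
Gudrun is the sole taker at this level and receives the full 1/5.
Njord is living and takes 1/5.
Asgeir predeceased; the 1/5 allotted to Asgeir's branch passes to Asgeir's issue by representation.
The 1/5 is divided into 3 equal shares of 1/15 among Hallvard, Oskar, Brynja.
Hallvard is living and takes 1/15.
Oskar predeceased; the 1/15 allotted to Oskar's branch passes to Oskar's issue by representation.
The 1/15 is divided into 2 equal shares of 1/30 among Ragna, Solveig.
Ragna is living and takes 1/30.
Solveig is living and takes 1/30.
Brynja is living and takes 1/15.

Brynja 1/15; Gudrun 1/5; Hallvard 1/15; Kolbein 1/5; Njord 1/5; Ragna 1/30; Solveig 1/30; Trygve 1/5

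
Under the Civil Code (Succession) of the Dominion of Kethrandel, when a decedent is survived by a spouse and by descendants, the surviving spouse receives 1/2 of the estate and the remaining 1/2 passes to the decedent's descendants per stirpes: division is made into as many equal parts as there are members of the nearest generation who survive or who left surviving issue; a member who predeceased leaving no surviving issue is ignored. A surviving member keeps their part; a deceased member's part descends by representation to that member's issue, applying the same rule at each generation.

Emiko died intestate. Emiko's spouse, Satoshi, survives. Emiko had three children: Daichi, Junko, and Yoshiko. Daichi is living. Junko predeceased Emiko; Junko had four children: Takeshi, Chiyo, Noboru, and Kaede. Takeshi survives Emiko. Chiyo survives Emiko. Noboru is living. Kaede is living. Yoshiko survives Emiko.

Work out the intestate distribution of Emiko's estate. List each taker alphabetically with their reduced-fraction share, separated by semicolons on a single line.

Chiyo 1/24; Daichi 1/6; Kaede 1/24; Noboru 1/24; Satoshi 1/2; Takeshi 1/24; Yoshiko 1/6

Satoshi, as surviving spouse, takes 1/2.
The remaining 1/2 passes to Emiko's descendants per stirpes.
The 1/2 is divided into 3 equal shares of 1/6 among Daichi, Junko, Yoshiko.
Daichi is living and takes 1/6.
Junko predeceased; the 1/6 allotted to Junko's branch passes to Junko's issue by representation.
The 1/6 is divided into 4 equal shares of 1/24 among Takeshi, Chiyo, Noboru, Kaede.
Takeshi is living and takes 1/24.
Chiyo is living and takes 1/24.
Noboru is living and takes 1/24.
Kaede is living and takes 1/24.
Yoshiko is living and takes 1/6.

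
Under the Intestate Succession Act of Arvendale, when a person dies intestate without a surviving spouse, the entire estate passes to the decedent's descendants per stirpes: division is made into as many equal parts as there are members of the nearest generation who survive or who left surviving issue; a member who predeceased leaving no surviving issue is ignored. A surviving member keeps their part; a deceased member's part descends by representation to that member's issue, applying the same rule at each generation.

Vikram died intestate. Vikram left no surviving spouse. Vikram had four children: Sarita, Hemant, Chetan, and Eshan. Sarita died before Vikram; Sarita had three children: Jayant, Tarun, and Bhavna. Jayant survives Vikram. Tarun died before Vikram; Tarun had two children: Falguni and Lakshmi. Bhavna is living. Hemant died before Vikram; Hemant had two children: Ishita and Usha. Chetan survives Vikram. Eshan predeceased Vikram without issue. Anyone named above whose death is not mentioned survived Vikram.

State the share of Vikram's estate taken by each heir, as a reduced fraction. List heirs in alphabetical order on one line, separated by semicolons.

There is no surviving spouse, so the entire estate passes to Vikram's descendants per stirpes.
Eshan left no surviving issue, so that branch lapses and is disregarded.
The estate is divided into 3 equal shares of 1/3 among Sarita, Hemant, Chetan.
Sarita predeceased; the 1/3 allotted to Sarita's branch passes to Sarita's issue by representation.
The 1/3 is divided into 3 equal shares of 1/9 among Jayant, Tarun, Bhavna.
Jayant is living and takes 1/9.
Tarun predeceased; the 1/9 allotted to Tarun's branch passes to Tarun's issue by representation.
The 1/9 is divided into 2 equal shares of 1/18 among Falguni, Lakshmi.
Falguni is living and takes 1/18.
Lakshmi is living and takes 1/18.
Bhavna is living and takes 1/9.
Hemant predeceased; the 1/3 allotted to Hemant's branch passes to Hemant's issue by representation.
The 1/3 is divided into 2 equal shares of 1/6 among Ishita, Usha.
Ishita is living and takes 1/6.
Usha is living and takes 1/6.
Chetan is living and takes 1/3.

Bhavna 1/9; Chetan 1/3; Falguni 1/18; Ishita 1/6; Jayant 1/9; Lakshmi 1/18; Usha 1/6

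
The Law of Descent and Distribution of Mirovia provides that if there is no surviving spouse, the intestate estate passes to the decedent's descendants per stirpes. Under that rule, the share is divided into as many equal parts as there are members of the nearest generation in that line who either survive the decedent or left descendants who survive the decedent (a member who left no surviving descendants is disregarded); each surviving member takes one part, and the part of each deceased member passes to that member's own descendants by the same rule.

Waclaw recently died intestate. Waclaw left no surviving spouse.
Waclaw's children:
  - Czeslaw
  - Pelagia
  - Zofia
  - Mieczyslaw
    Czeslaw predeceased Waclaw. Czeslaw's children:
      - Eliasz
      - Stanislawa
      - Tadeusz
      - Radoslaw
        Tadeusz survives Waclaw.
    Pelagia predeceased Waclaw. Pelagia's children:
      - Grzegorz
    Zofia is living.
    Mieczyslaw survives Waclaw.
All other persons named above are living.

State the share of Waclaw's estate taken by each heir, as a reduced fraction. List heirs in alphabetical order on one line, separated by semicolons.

There is no surviving spouse, so the entire estate passes to Waclaw's descendants per stirpes.
The estate is divided into 4 equal shares of 1/4 among Czeslaw, Pelagia, Zofia, Mieczyslaw.
Czeslaw predeceased; the 1/4 allotted to Czeslaw's branch passes to Czeslaw's issue by representation.
The 1/4 is divided into 4 equal shares of 1/16 among Eliasz, Stanislawa, Tadeusz, Radoslaw.
Eliasz is living and takes 1/16.
Stanislawa is living and takes 1/16.
Tadeusz is living and takes 1/16.
Radoslaw is living and takes 1/16.
Pelagia predeceased; the 1/4 allotted to Pelagia's branch passes to Pelagia's issue by representation.
Grzegorz is the sole taker at this level and receives the full 1/4.
Zofia is living and takes 1/4.
Mieczyslaw is living and takes 1/4.

Eliasz 1/16; Grzegorz 1/4; Mieczyslaw 1/4; Radoslaw 1/16; Stanislawa 1/16; Tadeusz 1/16; Zofia 1/4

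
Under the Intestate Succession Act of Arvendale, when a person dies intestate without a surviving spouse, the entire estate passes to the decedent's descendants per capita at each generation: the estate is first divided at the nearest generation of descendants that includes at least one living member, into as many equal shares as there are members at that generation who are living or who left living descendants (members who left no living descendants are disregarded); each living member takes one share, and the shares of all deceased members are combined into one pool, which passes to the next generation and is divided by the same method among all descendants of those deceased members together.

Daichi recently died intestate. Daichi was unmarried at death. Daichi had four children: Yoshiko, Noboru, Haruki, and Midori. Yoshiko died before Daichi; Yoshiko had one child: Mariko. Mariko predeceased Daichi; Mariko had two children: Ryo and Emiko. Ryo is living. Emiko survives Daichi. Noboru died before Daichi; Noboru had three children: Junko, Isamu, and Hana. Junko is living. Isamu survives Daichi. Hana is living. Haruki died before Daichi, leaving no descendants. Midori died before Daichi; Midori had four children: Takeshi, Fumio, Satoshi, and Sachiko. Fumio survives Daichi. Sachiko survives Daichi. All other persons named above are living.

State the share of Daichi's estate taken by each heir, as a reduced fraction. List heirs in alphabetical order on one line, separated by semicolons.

Emiko 1/16; Fumio 1/8; Hana 1/8; Isamu 1/8; Junko 1/8; Ryo 1/16; Sachiko 1/8; Satoshi 1/8; Takeshi 1/8

There is no surviving spouse, so the entire estate passes to Daichi's descendants per capita at each generation.
No one at generation 1 (Yoshiko, Noboru, Midori) is living; moving to the next generation.
At generation 2 (Mariko, Junko, Isamu, Hana, Takeshi, Fumio, Satoshi, Sachiko) there are 8 shares of (1)/8 = 1/8 each.
Living: Junko, Isamu, Hana, Takeshi, Fumio, Satoshi, and Sachiko — each takes 1/8.
Deceased: Mariko. That 1/8 share is carried to generation 3.
At generation 3 (Ryo, Emiko) there are 2 shares of (1/8)/2 = 1/16 each.
Living: Ryo and Emiko — each takes 1/16.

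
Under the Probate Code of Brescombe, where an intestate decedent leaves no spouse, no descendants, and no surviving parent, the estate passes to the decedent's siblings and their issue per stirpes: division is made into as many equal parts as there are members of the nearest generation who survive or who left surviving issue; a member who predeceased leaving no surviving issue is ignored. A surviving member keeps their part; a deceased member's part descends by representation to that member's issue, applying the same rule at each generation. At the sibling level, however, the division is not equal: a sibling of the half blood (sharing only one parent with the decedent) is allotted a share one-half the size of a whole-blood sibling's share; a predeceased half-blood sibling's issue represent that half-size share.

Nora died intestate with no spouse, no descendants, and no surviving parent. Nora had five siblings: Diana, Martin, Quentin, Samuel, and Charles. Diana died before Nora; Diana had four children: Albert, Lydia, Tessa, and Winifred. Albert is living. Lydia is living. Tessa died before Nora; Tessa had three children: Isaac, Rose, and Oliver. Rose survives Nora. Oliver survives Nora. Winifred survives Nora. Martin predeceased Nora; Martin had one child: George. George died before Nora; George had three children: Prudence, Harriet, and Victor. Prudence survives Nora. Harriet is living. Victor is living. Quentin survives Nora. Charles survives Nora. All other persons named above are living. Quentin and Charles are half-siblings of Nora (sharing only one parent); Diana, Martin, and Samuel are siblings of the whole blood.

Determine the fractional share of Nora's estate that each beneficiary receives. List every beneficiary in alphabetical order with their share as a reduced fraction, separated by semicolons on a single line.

No spouse, descendants, or parent survives, so the estate passes to Nora's siblings per stirpes.
Half-blood siblings count for one-half the weight of whole-blood siblings at the initial division.
Dividing 1 in proportion to weights (total weight 4): Diana (weight 1) → 1/4; Martin (weight 1) → 1/4; Quentin (weight 1/2) → 1/8; Samuel (weight 1) → 1/4; Charles (weight 1/2) → 1/8.
Diana predeceased; the 1/4 allotted to Diana's branch passes to Diana's issue by representation.
The 1/4 is divided into 4 equal shares of 1/16 among Albert, Lydia, Tessa, Winifred.
Albert is living and takes 1/16.
Lydia is living and takes 1/16.
Tessa predeceased; the 1/16 allotted to Tessa's branch passes to Tessa's issue by representation.
The 1/16 is divided into 3 equal shares of 1/48 among Isaac, Rose, Oliver.
Isaac is living and takes 1/48.
Rose is living and takes 1/48.
Oliver is living and takes 1/48.
Winifred is living and takes 1/16.
Martin predeceased; the 1/4 allotted to Martin's branch passes to Martin's issue by representation.
George's line is the sole branch at this level, so the full 1/4 passes to George's issue by representation.
The 1/4 is divided into 3 equal shares of 1/12 among Prudence, Harriet, Victor.
Prudence is living and takes 1/12.
Harriet is living and takes 1/12.
Victor is living and takes 1/12.
Quentin is living and takes 1/8.
Samuel is living and takes 1/4.
Charles is living and takes 1/8.

Albert 1/16; Charles 1/8; Harriet 1/12; Isaac 1/48; Lydia 1/16; Oliver 1/48; Prudence 1/12; Quentin 1/8; Rose 1/48; Samuel 1/4; Victor 1/12; Winifred 1/16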